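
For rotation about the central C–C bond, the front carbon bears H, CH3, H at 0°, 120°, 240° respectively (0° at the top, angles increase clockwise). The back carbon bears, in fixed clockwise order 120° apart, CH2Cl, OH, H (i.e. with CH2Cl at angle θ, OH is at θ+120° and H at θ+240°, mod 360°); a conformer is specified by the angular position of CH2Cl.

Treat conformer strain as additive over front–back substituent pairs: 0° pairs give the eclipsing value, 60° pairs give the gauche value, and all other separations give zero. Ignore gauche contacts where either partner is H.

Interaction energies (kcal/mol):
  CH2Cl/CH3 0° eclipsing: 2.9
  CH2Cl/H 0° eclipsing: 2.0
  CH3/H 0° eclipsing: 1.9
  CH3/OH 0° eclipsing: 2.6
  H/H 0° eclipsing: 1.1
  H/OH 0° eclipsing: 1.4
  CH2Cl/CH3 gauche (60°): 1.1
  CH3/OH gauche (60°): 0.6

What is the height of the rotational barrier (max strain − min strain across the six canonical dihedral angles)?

CH2Cl at 0° is eclipsed. H at 0° is eclipsed with CH2Cl at 0° (2.0); CH3 at 120° is eclipsed with OH at 120° (2.6); H at 240° is eclipsed with H at 240° (1.1). Total 5.7 kcal/mol.
CH2Cl at 60° is staggered. CH3 at 120° is gauche with CH2Cl at 60° (1.1); CH3 at 120° is gauche with OH at 180° (0.6). Total 1.7 kcal/mol.
CH2Cl at 120° is eclipsed. H at 0° is eclipsed with H at 0° (1.1); CH3 at 120° is eclipsed with CH2Cl at 120° (2.9); H at 240° is eclipsed with OH at 240° (1.4). Total 5.4 kcal/mol.
CH2Cl at 180° is staggered. CH3 at 120° is gauche with CH2Cl at 180° (1.1). Total 1.1 kcal/mol.
CH2Cl at 240° is eclipsed. H at 0° is eclipsed with OH at 0° (1.4); CH3 at 120° is eclipsed with H at 120° (1.9); H at 240° is eclipsed with CH2Cl at 240° (2.0). Total 5.3 kcal/mol.
CH2Cl at 300° is staggered. CH3 at 120° is gauche with OH at 60° (0.6). Total 0.6 kcal/mol.
Max at 0° (5.7 kcal/mol), min at 300° (0.6 kcal/mol); barrier = 5.1 kcal/mol.

5.1 kcal/mol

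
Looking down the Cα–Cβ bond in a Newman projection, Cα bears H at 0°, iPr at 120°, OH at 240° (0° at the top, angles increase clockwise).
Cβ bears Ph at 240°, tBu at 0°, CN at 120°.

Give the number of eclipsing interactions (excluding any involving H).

Non-H eclipsing pairs: iPr(120°)/CN(120°); OH(240°)/Ph(240°) — 2 interactions.

2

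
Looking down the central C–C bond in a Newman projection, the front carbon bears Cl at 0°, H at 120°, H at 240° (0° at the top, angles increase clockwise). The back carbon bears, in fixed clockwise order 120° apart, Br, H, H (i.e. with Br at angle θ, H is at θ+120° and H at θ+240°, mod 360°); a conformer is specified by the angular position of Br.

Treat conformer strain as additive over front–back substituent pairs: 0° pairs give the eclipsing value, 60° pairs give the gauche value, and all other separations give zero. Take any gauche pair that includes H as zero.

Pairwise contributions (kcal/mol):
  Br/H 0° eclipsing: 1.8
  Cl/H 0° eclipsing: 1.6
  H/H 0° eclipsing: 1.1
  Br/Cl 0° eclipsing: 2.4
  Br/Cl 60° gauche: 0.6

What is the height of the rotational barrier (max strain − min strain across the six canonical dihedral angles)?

4.6 kcal/mol

Br at 0° (eclipsed): Cl–Br eclipsed, H–H eclipsed, H–H eclipsed; 2.4 + 1.1 + 1.1 = 4.6 kcal/mol.
Br at 60° (staggered): Cl–Br gauche; 0.6 = 0.6 kcal/mol.
Br at 120° (eclipsed): Cl–H eclipsed, H–Br eclipsed, H–H eclipsed; 1.6 + 1.8 + 1.1 = 4.5 kcal/mol.
Br at 180° (staggered): no non-H gauche contacts → 0.0 kcal/mol.
Br at 240° (eclipsed): Cl–H eclipsed, H–H eclipsed, H–Br eclipsed; 1.6 + 1.1 + 1.8 = 4.5 kcal/mol.
Br at 300° (staggered): Cl–Br gauche; 0.6 = 0.6 kcal/mol.
Max at 0° (4.6 kcal/mol), min at 180° (0.0 kcal/mol); barrier = 4.6 kcal/mol.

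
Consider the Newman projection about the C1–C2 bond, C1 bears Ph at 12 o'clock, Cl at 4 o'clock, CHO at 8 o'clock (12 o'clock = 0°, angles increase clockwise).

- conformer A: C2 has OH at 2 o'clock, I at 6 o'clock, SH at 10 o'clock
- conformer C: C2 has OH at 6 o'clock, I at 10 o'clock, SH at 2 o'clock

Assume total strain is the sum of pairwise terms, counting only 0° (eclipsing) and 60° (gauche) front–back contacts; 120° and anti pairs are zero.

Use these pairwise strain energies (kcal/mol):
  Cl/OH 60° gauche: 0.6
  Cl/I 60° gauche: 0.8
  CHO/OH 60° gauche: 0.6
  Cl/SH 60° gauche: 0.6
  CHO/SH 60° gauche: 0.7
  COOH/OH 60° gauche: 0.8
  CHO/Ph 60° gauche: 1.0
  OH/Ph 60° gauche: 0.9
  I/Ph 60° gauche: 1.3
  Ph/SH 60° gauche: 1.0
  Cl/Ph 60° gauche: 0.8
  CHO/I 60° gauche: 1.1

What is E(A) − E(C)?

-0.1 kcal/mol

A (staggered): Ph–OH gauche, Ph–SH gauche, Cl–OH gauche, Cl–I gauche, CHO–I gauche, CHO–SH gauche; 0.9 + 1.0 + 0.6 + 0.8 + 1.1 + 0.7 = 5.1 kcal/mol.
C (staggered): Ph–I gauche, Ph–SH gauche, Cl–OH gauche, Cl–SH gauche, CHO–OH gauche, CHO–I gauche; 1.3 + 1.0 + 0.6 + 0.6 + 0.6 + 1.1 = 5.2 kcal/mol.
E(A) − E(C) = 5.1 − 5.2 = -0.1 kcal/mol.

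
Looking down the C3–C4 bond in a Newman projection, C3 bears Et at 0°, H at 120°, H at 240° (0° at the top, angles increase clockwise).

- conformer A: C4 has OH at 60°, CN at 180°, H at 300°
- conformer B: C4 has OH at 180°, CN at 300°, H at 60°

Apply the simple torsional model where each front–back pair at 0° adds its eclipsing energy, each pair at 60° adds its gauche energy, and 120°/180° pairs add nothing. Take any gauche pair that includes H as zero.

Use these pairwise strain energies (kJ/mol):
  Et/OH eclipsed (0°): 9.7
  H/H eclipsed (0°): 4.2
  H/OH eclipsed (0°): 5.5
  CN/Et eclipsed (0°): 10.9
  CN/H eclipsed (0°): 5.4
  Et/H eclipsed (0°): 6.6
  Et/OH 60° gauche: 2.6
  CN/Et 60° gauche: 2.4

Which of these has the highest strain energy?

A is staggered. Et at 0° is gauche with OH at 60° (2.6). Total 2.6 kJ/mol.
B is staggered. Et at 0° is gauche with CN at 300° (2.4). Total 2.4 kJ/mol.
A has the highest total (2.6 kJ/mol).

A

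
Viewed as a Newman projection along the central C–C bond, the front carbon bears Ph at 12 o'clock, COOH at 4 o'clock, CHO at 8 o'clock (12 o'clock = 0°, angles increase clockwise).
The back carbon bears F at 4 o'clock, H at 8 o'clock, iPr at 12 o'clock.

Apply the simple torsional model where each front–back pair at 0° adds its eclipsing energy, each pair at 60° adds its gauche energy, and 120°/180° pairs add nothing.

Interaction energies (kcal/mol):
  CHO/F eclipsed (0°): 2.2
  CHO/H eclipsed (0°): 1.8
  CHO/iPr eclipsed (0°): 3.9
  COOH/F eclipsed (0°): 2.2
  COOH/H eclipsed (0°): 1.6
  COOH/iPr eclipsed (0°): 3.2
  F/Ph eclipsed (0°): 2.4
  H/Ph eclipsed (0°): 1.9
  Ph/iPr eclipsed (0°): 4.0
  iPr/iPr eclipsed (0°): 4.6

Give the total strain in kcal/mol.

This conformer (eclipsed): Ph–iPr eclipsed, COOH–F eclipsed, CHO–H eclipsed; 4.0 + 2.2 + 1.8 = 8.0 kcal/mol.

8.0 kcal/mol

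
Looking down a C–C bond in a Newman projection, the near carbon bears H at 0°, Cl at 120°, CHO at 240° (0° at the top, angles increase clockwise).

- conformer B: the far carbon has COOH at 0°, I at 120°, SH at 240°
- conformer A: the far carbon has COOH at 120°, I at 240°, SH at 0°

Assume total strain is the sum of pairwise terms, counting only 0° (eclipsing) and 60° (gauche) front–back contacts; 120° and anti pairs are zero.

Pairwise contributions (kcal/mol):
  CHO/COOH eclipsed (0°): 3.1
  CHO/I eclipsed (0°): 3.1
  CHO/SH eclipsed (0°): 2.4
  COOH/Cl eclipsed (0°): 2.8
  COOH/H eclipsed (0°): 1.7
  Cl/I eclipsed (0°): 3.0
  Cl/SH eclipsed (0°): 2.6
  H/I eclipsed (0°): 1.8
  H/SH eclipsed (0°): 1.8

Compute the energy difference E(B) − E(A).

B (eclipsed): H–COOH eclipsed, Cl–I eclipsed, CHO–SH eclipsed; 1.7 + 3.0 + 2.4 = 7.1 kcal/mol.
A (eclipsed): H–SH eclipsed, Cl–COOH eclipsed, CHO–I eclipsed; 1.8 + 2.8 + 3.1 = 7.7 kcal/mol.
E(B) − E(A) = 7.1 − 7.7 = -0.6 kcal/mol.

-0.6 kcal/mol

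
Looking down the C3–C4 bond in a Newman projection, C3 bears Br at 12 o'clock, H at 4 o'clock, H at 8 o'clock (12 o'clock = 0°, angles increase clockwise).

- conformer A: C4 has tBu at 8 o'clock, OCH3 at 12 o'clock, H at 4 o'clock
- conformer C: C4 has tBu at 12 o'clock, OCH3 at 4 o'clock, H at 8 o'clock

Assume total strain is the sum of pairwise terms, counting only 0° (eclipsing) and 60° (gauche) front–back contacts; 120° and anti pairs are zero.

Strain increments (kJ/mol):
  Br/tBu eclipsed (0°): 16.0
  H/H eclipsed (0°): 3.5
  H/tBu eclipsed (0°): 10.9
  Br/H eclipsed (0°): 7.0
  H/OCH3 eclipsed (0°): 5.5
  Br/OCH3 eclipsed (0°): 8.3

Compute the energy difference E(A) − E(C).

A is eclipsed. Br at 0° is eclipsed with OCH3 at 0° (8.3); H at 120° is eclipsed with H at 120° (3.5); H at 240° is eclipsed with tBu at 240° (10.9). Total 22.7 kJ/mol.
C is eclipsed. Br at 0° is eclipsed with tBu at 0° (16.0); H at 120° is eclipsed with OCH3 at 120° (5.5); H at 240° is eclipsed with H at 240° (3.5). Total 25.0 kJ/mol.
E(A) − E(C) = 22.7 − 25.0 = -2.3 kJ/mol.

-2.3 kJ/mol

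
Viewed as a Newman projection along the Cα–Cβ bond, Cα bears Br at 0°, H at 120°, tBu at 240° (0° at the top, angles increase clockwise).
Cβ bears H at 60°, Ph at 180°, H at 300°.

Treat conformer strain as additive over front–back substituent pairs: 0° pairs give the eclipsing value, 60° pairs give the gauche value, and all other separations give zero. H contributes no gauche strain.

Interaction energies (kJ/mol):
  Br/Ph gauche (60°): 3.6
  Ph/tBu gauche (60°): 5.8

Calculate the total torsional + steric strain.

This conformer (staggered): tBu–Ph gauche; 5.8 = 5.8 kJ/mol.

5.8 kJ/mol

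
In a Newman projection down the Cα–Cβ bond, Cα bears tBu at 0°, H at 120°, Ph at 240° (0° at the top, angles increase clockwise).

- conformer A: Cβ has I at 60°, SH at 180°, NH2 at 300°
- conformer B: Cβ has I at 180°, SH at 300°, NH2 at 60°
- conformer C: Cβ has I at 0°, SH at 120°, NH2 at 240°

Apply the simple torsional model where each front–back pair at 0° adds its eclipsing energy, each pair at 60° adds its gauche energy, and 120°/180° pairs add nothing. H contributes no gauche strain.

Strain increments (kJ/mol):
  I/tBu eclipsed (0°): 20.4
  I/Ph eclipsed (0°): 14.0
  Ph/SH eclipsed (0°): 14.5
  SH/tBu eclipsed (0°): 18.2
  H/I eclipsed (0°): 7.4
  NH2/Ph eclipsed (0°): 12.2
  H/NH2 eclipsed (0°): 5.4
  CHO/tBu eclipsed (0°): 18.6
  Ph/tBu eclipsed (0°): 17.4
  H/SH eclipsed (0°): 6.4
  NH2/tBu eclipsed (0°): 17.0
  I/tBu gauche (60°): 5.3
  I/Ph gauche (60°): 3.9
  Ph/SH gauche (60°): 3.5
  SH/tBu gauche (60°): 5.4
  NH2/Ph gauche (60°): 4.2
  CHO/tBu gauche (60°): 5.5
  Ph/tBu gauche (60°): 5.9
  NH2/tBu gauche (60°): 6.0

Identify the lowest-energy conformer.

A (staggered): tBu–I gauche, tBu–NH2 gauche, Ph–SH gauche, Ph–NH2 gauche; 5.3 + 6.0 + 3.5 + 4.2 = 19.0 kJ/mol.
B (staggered): tBu–SH gauche, tBu–NH2 gauche, Ph–I gauche, Ph–SH gauche; 5.4 + 6.0 + 3.9 + 3.5 = 18.8 kJ/mol.
C (eclipsed): tBu–I eclipsed, H–SH eclipsed, Ph–NH2 eclipsed; 20.4 + 6.4 + 12.2 = 39.0 kJ/mol.
B has the lowest total (18.8 kJ/mol).

B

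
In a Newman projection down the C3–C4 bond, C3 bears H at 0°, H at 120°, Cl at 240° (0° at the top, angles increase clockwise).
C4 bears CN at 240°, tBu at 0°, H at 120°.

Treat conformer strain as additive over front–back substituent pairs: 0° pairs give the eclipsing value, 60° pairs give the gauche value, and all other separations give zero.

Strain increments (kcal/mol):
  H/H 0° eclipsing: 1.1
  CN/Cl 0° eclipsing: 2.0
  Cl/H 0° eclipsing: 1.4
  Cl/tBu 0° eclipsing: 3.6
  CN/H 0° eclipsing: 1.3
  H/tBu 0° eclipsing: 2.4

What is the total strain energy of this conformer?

5.5 kcal/mol

This conformer (eclipsed): H(0°)/tBu(0°) eclipsed 2.4; H(120°)/H(120°) eclipsed 1.1; Cl(240°)/CN(240°) eclipsed 2.0 → 5.5 kcal/mol.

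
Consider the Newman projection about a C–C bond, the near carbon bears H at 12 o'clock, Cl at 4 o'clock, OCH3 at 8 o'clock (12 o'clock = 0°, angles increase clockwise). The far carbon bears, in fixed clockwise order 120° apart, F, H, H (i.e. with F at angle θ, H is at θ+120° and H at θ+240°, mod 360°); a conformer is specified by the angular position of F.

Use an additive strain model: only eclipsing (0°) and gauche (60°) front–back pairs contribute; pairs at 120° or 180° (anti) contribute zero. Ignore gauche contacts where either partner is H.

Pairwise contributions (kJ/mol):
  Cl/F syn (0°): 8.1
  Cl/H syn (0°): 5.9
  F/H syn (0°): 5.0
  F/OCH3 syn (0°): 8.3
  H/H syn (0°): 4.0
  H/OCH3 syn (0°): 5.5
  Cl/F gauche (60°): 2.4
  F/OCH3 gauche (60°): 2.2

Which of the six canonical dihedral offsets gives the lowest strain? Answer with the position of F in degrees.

F at 0° is eclipsed. H at 0° is eclipsed with F at 0° (5.0); Cl at 120° is eclipsed with H at 120° (5.9); OCH3 at 240° is eclipsed with H at 240° (5.5). Total 16.4 kJ/mol.
F at 60° is staggered. Cl at 120° is gauche with F at 60° (2.4). Total 2.4 kJ/mol.
F at 120° is eclipsed. H at 0° is eclipsed with H at 0° (4.0); Cl at 120° is eclipsed with F at 120° (8.1); OCH3 at 240° is eclipsed with H at 240° (5.5). Total 17.6 kJ/mol.
F at 180° is staggered. Cl at 120° is gauche with F at 180° (2.4); OCH3 at 240° is gauche with F at 180° (2.2). Total 4.6 kJ/mol.
F at 240° is eclipsed. H at 0° is eclipsed with H at 0° (4.0); Cl at 120° is eclipsed with H at 120° (5.9); OCH3 at 240° is eclipsed with F at 240° (8.3). Total 18.2 kJ/mol.
F at 300° is staggered. OCH3 at 240° is gauche with F at 300° (2.2). Total 2.2 kJ/mol.
The minimum (2.2 kJ/mol) occurs with F at 300°.

300°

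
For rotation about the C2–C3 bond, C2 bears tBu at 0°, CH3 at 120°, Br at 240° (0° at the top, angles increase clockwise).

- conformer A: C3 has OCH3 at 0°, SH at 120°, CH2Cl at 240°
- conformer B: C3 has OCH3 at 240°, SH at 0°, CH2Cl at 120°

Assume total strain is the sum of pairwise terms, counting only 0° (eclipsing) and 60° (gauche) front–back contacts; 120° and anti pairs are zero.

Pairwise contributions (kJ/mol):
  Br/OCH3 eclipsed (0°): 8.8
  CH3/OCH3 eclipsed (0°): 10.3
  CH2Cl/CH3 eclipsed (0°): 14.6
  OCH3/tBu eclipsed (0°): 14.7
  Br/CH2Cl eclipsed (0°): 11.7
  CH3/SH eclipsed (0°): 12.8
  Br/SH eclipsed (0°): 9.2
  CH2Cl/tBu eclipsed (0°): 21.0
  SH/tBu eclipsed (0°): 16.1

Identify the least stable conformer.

B

A (eclipsed): tBu(0°)/OCH3(0°) eclipsed 14.7; CH3(120°)/SH(120°) eclipsed 12.8; Br(240°)/CH2Cl(240°) eclipsed 11.7 → 39.2 kJ/mol.
B (eclipsed): tBu(0°)/SH(0°) eclipsed 16.1; CH3(120°)/CH2Cl(120°) eclipsed 14.6; Br(240°)/OCH3(240°) eclipsed 8.8 → 39.5 kJ/mol.
B has the highest total (39.5 kJ/mol).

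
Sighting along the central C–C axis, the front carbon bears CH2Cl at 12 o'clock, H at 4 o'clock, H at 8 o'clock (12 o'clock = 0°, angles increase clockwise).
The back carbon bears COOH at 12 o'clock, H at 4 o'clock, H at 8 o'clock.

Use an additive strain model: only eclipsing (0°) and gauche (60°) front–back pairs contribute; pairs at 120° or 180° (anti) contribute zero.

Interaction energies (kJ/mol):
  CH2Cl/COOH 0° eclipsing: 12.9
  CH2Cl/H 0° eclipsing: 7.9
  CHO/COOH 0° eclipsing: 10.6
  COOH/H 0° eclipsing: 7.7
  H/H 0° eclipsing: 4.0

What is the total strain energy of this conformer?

20.9 kJ/mol

This conformer is eclipsed. CH2Cl at 0° is eclipsed with COOH at 0° (12.9); H at 120° is eclipsed with H at 120° (4.0); H at 240° is eclipsed with H at 240° (4.0). Total 20.9 kJ/mol.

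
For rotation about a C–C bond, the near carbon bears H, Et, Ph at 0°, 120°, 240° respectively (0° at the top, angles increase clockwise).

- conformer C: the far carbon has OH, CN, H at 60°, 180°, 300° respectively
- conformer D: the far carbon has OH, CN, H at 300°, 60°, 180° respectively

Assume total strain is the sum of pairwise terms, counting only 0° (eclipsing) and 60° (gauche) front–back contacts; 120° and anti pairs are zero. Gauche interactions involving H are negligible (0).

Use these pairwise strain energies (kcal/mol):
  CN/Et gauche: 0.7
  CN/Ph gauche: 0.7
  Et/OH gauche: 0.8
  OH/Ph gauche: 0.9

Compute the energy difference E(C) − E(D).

C (staggered): Et–OH gauche, Et–CN gauche, Ph–CN gauche; 0.8 + 0.7 + 0.7 = 2.2 kcal/mol.
D (staggered): Et–CN gauche, Ph–OH gauche; 0.7 + 0.9 = 1.6 kcal/mol.
E(C) − E(D) = 2.2 − 1.6 = +0.6 kcal/mol.

+0.6 kcal/mol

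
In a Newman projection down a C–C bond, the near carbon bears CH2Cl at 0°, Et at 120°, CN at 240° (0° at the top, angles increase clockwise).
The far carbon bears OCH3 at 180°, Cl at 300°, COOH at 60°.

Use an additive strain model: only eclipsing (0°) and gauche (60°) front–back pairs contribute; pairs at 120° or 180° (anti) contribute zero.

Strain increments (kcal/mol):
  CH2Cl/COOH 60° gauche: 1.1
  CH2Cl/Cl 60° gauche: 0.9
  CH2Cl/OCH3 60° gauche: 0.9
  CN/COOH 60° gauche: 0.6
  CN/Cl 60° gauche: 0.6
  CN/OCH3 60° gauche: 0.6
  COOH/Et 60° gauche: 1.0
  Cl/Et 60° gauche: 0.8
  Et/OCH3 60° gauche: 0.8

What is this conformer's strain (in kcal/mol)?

This conformer (staggered): CH2Cl–Cl gauche, CH2Cl–COOH gauche, Et–OCH3 gauche, Et–COOH gauche, CN–OCH3 gauche, CN–Cl gauche; 0.9 + 1.1 + 0.8 + 1.0 + 0.6 + 0.6 = 5.0 kcal/mol.

5.0 kcal/mol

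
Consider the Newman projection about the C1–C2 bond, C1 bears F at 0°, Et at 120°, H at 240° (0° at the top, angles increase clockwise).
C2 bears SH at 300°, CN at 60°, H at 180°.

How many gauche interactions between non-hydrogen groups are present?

Non-H gauche pairs: F(0°)/SH(300°); F(0°)/CN(60°); Et(120°)/CN(60°) — 3 interactions.

3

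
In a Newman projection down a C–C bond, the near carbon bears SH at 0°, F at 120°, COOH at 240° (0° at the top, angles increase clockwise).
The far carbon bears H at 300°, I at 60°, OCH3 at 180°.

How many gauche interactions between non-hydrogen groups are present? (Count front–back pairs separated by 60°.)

Non-H gauche pairs: SH(0°)/I(60°); F(120°)/I(60°); F(120°)/OCH3(180°); COOH(240°)/OCH3(180°) — 4 interactions.

4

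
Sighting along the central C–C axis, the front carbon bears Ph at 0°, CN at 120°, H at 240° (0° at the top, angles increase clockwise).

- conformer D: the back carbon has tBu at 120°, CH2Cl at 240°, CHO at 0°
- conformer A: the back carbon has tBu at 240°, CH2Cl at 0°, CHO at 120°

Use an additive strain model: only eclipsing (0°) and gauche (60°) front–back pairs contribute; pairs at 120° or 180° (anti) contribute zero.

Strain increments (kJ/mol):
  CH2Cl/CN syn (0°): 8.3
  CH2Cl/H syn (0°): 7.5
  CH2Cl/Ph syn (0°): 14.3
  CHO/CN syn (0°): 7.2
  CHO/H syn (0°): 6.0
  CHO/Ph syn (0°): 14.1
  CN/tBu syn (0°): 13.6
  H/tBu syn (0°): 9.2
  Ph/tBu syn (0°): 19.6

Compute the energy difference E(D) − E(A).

+4.5 kJ/mol

D (eclipsed): Ph(0°)/CHO(0°) eclipsed 14.1; CN(120°)/tBu(120°) eclipsed 13.6; H(240°)/CH2Cl(240°) eclipsed 7.5 → 35.2 kJ/mol.
A (eclipsed): Ph(0°)/CH2Cl(0°) eclipsed 14.3; CN(120°)/CHO(120°) eclipsed 7.2; H(240°)/tBu(240°) eclipsed 9.2 → 30.7 kJ/mol.
E(D) − E(A) = 35.2 − 30.7 = +4.5 kJ/mol.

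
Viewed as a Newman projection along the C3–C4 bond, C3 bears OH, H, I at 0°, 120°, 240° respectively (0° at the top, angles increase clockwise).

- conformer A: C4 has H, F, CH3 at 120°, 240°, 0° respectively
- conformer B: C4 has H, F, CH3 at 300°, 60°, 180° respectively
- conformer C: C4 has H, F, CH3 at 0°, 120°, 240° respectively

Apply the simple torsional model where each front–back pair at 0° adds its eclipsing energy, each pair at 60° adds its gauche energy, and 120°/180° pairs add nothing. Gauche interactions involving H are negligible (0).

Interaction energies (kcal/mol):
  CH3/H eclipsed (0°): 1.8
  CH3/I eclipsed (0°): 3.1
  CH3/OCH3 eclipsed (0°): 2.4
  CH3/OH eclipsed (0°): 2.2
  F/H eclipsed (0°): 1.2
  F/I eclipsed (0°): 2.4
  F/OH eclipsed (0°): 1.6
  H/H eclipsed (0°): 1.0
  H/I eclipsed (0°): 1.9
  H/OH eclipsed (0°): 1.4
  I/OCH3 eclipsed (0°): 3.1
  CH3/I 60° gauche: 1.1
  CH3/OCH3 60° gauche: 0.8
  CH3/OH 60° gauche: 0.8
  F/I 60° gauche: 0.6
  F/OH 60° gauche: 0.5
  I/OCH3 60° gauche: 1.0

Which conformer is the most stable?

A (eclipsed): OH–CH3 eclipsed, H–H eclipsed, I–F eclipsed; 2.2 + 1.0 + 2.4 = 5.6 kcal/mol.
B (staggered): OH–F gauche, I–CH3 gauche; 0.5 + 1.1 = 1.6 kcal/mol.
C (eclipsed): OH–H eclipsed, H–F eclipsed, I–CH3 eclipsed; 1.4 + 1.2 + 3.1 = 5.7 kcal/mol.
B has the lowest total (1.6 kcal/mol).

B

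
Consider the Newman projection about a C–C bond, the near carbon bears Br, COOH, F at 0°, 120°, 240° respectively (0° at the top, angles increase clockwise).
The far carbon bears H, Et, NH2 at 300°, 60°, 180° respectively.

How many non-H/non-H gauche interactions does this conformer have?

Non-H gauche pairs: Br(0°)/Et(60°); COOH(120°)/Et(60°); COOH(120°)/NH2(180°); F(240°)/NH2(180°) — 4 interactions.

4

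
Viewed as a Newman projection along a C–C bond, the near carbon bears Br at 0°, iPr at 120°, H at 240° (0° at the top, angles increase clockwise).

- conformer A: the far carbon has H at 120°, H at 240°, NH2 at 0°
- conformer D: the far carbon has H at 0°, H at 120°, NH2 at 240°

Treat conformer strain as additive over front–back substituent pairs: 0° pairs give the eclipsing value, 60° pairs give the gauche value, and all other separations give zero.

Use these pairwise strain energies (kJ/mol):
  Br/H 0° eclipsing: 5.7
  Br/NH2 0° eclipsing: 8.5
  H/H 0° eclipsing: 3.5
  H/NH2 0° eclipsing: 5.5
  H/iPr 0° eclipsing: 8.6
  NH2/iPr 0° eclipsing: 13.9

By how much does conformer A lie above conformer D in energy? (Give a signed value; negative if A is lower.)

A is eclipsed. Br at 0° is eclipsed with NH2 at 0° (8.5); iPr at 120° is eclipsed with H at 120° (8.6); H at 240° is eclipsed with H at 240° (3.5). Total 20.6 kJ/mol.
D is eclipsed. Br at 0° is eclipsed with H at 0° (5.7); iPr at 120° is eclipsed with H at 120° (8.6); H at 240° is eclipsed with NH2 at 240° (5.5). Total 19.8 kJ/mol.
E(A) − E(D) = 20.6 − 19.8 = +0.8 kJ/mol.

+0.8 kJ/mol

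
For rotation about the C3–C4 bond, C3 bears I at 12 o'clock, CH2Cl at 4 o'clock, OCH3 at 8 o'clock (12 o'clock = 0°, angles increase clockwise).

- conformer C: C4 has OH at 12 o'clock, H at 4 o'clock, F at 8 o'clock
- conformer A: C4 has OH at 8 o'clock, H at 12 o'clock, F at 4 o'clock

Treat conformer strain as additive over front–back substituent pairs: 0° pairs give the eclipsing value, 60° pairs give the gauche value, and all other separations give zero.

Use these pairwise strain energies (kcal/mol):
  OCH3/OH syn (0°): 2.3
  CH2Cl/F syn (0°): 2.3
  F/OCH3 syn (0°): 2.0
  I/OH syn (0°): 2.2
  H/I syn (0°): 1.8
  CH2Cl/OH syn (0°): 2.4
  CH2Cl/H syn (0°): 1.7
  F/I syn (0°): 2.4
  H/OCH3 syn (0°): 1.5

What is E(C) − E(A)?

-0.5 kcal/mol

C (eclipsed): I(0°)/OH(0°) eclipsed 2.2; CH2Cl(120°)/H(120°) eclipsed 1.7; OCH3(240°)/F(240°) eclipsed 2.0 → 5.9 kcal/mol.
A (eclipsed): I(0°)/H(0°) eclipsed 1.8; CH2Cl(120°)/F(120°) eclipsed 2.3; OCH3(240°)/OH(240°) eclipsed 2.3 → 6.4 kcal/mol.
E(C) − E(A) = 5.9 − 6.4 = -0.5 kcal/mol.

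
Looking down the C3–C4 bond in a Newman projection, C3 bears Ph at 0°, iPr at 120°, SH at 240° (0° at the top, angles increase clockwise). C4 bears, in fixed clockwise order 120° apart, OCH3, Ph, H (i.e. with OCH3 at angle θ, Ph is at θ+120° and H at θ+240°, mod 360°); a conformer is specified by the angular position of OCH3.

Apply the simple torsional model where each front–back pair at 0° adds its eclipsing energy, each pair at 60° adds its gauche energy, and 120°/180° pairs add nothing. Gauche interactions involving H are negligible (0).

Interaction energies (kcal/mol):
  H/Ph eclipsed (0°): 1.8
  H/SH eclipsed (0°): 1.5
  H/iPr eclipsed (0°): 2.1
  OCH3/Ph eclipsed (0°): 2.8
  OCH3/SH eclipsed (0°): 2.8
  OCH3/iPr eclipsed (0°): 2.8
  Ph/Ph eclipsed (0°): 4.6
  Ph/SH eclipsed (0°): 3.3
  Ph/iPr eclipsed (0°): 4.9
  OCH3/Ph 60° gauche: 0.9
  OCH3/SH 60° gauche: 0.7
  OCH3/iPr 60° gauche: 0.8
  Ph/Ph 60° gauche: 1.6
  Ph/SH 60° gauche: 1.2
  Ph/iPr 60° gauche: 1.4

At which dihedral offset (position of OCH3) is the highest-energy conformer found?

OCH3 at 0° (eclipsed): Ph(0°)/OCH3(0°) eclipsed 2.8; iPr(120°)/Ph(120°) eclipsed 4.9; SH(240°)/H(240°) eclipsed 1.5 → 9.2 kcal/mol.
OCH3 at 60° (staggered): Ph(0°)/OCH3(60°) gauche 0.9; iPr(120°)/OCH3(60°) gauche 0.8; iPr(120°)/Ph(180°) gauche 1.4; SH(240°)/Ph(180°) gauche 1.2 → 4.3 kcal/mol.
OCH3 at 120° (eclipsed): Ph(0°)/H(0°) eclipsed 1.8; iPr(120°)/OCH3(120°) eclipsed 2.8; SH(240°)/Ph(240°) eclipsed 3.3 → 7.9 kcal/mol.
OCH3 at 180° (staggered): Ph(0°)/Ph(300°) gauche 1.6; iPr(120°)/OCH3(180°) gauche 0.8; SH(240°)/OCH3(180°) gauche 0.7; SH(240°)/Ph(300°) gauche 1.2 → 4.3 kcal/mol.
OCH3 at 240° (eclipsed): Ph(0°)/Ph(0°) eclipsed 4.6; iPr(120°)/H(120°) eclipsed 2.1; SH(240°)/OCH3(240°) eclipsed 2.8 → 9.5 kcal/mol.
OCH3 at 300° (staggered): Ph(0°)/OCH3(300°) gauche 0.9; Ph(0°)/Ph(60°) gauche 1.6; iPr(120°)/Ph(60°) gauche 1.4; SH(240°)/OCH3(300°) gauche 0.7 → 4.6 kcal/mol.
The maximum (9.5 kcal/mol) occurs with OCH3 at 240°.

240°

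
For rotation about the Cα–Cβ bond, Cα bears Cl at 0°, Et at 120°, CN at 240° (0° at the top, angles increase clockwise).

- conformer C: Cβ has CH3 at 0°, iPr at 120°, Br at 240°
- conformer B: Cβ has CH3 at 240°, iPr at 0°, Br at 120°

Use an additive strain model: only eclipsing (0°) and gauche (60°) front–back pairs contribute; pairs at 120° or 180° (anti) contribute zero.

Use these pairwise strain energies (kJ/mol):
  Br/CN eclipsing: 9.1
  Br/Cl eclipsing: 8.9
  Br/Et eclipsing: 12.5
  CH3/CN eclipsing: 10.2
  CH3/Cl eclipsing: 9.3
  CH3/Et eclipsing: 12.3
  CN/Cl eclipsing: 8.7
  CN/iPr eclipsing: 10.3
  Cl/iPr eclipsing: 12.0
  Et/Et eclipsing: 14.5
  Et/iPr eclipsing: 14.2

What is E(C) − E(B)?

-2.1 kJ/mol

C is eclipsed. Cl at 0° is eclipsed with CH3 at 0° (9.3); Et at 120° is eclipsed with iPr at 120° (14.2); CN at 240° is eclipsed with Br at 240° (9.1). Total 32.6 kJ/mol.
B is eclipsed. Cl at 0° is eclipsed with iPr at 0° (12.0); Et at 120° is eclipsed with Br at 120° (12.5); CN at 240° is eclipsed with CH3 at 240° (10.2). Total 34.7 kJ/mol.
E(C) − E(B) = 32.6 − 34.7 = -2.1 kJ/mol.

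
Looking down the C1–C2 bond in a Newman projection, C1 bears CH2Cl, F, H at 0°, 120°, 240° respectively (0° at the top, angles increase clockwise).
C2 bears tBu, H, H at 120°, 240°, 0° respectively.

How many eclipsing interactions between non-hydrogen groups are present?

1

Non-H eclipsing pairs: F(120°)/tBu(120°) — 1 interaction.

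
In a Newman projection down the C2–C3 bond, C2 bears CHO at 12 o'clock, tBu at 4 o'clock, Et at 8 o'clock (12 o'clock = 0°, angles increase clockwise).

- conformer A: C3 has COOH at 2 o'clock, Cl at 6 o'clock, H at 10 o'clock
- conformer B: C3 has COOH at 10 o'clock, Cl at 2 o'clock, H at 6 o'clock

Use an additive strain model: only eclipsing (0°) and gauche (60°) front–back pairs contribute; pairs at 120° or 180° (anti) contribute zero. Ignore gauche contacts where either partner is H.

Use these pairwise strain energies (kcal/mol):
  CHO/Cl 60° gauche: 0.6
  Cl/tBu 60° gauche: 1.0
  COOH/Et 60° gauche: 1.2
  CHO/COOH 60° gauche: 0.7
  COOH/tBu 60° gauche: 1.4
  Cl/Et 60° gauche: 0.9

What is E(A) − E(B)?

+0.5 kcal/mol

A (staggered): CHO(0°)/COOH(60°) gauche 0.7; tBu(120°)/COOH(60°) gauche 1.4; tBu(120°)/Cl(180°) gauche 1.0; Et(240°)/Cl(180°) gauche 0.9 → 4.0 kcal/mol.
B (staggered): CHO(0°)/COOH(300°) gauche 0.7; CHO(0°)/Cl(60°) gauche 0.6; tBu(120°)/Cl(60°) gauche 1.0; Et(240°)/COOH(300°) gauche 1.2 → 3.5 kcal/mol.
E(A) − E(B) = 4.0 − 3.5 = +0.5 kcal/mol.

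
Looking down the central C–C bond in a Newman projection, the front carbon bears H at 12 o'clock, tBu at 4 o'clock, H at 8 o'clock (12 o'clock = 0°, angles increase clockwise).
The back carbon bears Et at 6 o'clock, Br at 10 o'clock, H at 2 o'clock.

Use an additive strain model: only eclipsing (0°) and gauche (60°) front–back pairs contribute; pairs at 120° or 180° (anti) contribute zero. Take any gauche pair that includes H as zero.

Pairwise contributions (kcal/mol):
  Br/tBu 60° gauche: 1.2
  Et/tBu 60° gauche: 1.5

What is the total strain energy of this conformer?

1.5 kcal/mol

This conformer (staggered): tBu(120°)/Et(180°) gauche 1.5 → 1.5 kcal/mol.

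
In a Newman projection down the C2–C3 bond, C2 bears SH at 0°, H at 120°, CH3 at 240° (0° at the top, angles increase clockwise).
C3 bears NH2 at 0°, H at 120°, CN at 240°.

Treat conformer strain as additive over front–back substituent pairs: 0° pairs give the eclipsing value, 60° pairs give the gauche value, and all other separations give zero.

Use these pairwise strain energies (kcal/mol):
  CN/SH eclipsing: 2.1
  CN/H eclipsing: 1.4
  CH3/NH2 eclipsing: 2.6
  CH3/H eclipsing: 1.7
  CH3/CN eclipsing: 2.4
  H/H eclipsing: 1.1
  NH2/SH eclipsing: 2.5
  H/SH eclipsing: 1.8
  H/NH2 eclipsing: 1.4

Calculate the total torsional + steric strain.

6.0 kcal/mol

This conformer (eclipsed): SH–NH2 eclipsed, H–H eclipsed, CH3–CN eclipsed; 2.5 + 1.1 + 2.4 = 6.0 kcal/mol.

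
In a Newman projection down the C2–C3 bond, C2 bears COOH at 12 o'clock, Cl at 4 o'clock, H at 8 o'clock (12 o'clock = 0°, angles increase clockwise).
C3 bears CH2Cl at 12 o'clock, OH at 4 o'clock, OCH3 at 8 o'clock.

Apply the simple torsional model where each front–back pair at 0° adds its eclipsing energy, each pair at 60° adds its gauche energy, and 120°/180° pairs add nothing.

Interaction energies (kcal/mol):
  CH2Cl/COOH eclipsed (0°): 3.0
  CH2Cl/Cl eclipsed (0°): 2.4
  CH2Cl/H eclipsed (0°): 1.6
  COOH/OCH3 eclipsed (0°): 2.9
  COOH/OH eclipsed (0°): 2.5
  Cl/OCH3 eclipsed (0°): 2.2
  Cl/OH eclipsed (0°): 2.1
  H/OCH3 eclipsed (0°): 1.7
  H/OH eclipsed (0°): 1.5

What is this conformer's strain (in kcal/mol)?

6.8 kcal/mol

This conformer (eclipsed): COOH(0°)/CH2Cl(0°) eclipsed 3.0; Cl(120°)/OH(120°) eclipsed 2.1; H(240°)/OCH3(240°) eclipsed 1.7 → 6.8 kcal/mol.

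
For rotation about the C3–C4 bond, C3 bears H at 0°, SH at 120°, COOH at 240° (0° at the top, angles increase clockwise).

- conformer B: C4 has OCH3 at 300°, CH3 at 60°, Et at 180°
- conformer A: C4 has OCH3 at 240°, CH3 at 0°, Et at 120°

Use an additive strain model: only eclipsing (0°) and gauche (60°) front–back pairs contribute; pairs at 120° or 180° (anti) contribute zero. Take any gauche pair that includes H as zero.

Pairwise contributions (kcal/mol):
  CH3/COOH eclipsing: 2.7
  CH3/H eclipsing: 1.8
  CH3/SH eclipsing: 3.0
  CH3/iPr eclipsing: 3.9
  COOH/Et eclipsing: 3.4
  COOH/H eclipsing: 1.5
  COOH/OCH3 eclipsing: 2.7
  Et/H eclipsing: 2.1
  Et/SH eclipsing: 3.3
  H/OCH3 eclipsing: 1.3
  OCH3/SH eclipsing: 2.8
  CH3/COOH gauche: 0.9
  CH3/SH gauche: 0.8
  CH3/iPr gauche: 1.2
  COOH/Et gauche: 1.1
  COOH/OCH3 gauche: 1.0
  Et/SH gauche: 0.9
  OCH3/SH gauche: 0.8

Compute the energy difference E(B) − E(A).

-4.0 kcal/mol

B (staggered): SH(120°)/CH3(60°) gauche 0.8; SH(120°)/Et(180°) gauche 0.9; COOH(240°)/OCH3(300°) gauche 1.0; COOH(240°)/Et(180°) gauche 1.1 → 3.8 kcal/mol.
A (eclipsed): H(0°)/CH3(0°) eclipsed 1.8; SH(120°)/Et(120°) eclipsed 3.3; COOH(240°)/OCH3(240°) eclipsed 2.7 → 7.8 kcal/mol.
E(B) − E(A) = 3.8 − 7.8 = -4.0 kcal/mol.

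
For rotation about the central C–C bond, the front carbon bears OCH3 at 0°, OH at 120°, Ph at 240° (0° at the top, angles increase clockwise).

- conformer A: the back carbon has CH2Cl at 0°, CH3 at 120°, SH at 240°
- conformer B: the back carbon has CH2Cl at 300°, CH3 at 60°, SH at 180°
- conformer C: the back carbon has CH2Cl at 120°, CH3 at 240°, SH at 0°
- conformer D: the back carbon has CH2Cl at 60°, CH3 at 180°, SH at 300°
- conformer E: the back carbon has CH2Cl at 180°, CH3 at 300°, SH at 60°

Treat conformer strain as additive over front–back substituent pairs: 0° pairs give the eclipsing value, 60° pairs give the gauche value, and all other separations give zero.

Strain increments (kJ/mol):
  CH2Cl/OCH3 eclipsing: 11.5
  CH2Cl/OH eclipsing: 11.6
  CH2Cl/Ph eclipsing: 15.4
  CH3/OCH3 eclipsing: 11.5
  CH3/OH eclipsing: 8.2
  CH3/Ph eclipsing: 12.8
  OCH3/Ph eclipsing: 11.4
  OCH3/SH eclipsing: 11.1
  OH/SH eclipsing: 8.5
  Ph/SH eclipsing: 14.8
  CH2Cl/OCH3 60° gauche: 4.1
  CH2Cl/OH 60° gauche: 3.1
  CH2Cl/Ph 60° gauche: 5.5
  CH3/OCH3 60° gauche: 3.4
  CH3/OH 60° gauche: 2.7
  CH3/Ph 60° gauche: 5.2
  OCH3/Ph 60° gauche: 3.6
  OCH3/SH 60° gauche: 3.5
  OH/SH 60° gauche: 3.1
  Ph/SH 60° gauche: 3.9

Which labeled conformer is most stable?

D

A is eclipsed. OCH3 at 0° is eclipsed with CH2Cl at 0° (11.5); OH at 120° is eclipsed with CH3 at 120° (8.2); Ph at 240° is eclipsed with SH at 240° (14.8). Total 34.5 kJ/mol.
B is staggered. OCH3 at 0° is gauche with CH2Cl at 300° (4.1); OCH3 at 0° is gauche with CH3 at 60° (3.4); OH at 120° is gauche with CH3 at 60° (2.7); OH at 120° is gauche with SH at 180° (3.1); Ph at 240° is gauche with CH2Cl at 300° (5.5); Ph at 240° is gauche with SH at 180° (3.9). Total 22.7 kJ/mol.
C is eclipsed. OCH3 at 0° is eclipsed with SH at 0° (11.1); OH at 120° is eclipsed with CH2Cl at 120° (11.6); Ph at 240° is eclipsed with CH3 at 240° (12.8). Total 35.5 kJ/mol.
D is staggered. OCH3 at 0° is gauche with CH2Cl at 60° (4.1); OCH3 at 0° is gauche with SH at 300° (3.5); OH at 120° is gauche with CH2Cl at 60° (3.1); OH at 120° is gauche with CH3 at 180° (2.7); Ph at 240° is gauche with CH3 at 180° (5.2); Ph at 240° is gauche with SH at 300° (3.9). Total 22.5 kJ/mol.
E is staggered. OCH3 at 0° is gauche with CH3 at 300° (3.4); OCH3 at 0° is gauche with SH at 60° (3.5); OH at 120° is gauche with CH2Cl at 180° (3.1); OH at 120° is gauche with SH at 60° (3.1); Ph at 240° is gauche with CH2Cl at 180° (5.5); Ph at 240° is gauche with CH3 at 300° (5.2). Total 23.8 kJ/mol.
D has the lowest total (22.5 kJ/mol).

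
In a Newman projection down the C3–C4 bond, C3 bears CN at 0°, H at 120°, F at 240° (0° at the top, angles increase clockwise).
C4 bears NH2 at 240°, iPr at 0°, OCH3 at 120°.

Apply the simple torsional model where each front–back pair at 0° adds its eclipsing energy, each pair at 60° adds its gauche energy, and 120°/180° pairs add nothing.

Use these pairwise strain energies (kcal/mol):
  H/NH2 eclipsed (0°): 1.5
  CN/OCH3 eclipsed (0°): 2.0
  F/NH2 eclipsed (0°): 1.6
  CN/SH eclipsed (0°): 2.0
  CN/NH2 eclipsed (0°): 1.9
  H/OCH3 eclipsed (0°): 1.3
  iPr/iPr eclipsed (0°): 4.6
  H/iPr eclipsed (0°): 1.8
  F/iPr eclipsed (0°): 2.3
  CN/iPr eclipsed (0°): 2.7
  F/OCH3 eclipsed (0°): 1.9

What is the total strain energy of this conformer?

This conformer (eclipsed): CN–iPr eclipsed, H–OCH3 eclipsed, F–NH2 eclipsed; 2.7 + 1.3 + 1.6 = 5.6 kcal/mol.

5.6 kcal/mol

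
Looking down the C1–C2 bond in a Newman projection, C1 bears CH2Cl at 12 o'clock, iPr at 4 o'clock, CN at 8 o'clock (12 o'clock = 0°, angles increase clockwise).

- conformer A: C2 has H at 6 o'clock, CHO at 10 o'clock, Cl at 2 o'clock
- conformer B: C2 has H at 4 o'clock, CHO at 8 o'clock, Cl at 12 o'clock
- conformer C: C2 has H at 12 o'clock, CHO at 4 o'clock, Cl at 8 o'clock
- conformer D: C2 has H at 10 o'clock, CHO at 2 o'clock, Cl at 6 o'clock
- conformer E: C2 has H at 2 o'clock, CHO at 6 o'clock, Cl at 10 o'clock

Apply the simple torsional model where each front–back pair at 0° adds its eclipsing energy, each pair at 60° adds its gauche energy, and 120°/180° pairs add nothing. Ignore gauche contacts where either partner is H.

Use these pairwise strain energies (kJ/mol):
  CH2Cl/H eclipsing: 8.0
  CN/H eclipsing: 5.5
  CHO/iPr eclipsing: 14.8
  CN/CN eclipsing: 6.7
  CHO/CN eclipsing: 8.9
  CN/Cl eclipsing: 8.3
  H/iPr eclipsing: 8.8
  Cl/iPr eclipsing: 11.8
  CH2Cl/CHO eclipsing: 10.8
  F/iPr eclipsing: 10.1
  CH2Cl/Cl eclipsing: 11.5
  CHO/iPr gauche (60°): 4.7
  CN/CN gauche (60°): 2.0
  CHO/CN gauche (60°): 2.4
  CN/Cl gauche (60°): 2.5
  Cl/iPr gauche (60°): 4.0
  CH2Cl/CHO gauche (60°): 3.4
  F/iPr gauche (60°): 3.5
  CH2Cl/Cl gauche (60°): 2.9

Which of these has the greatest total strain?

A (staggered): CH2Cl(0°)/CHO(300°) gauche 3.4; CH2Cl(0°)/Cl(60°) gauche 2.9; iPr(120°)/Cl(60°) gauche 4.0; CN(240°)/CHO(300°) gauche 2.4 → 12.7 kJ/mol.
B (eclipsed): CH2Cl(0°)/Cl(0°) eclipsed 11.5; iPr(120°)/H(120°) eclipsed 8.8; CN(240°)/CHO(240°) eclipsed 8.9 → 29.2 kJ/mol.
C (eclipsed): CH2Cl(0°)/H(0°) eclipsed 8.0; iPr(120°)/CHO(120°) eclipsed 14.8; CN(240°)/Cl(240°) eclipsed 8.3 → 31.1 kJ/mol.
D (staggered): CH2Cl(0°)/CHO(60°) gauche 3.4; iPr(120°)/CHO(60°) gauche 4.7; iPr(120°)/Cl(180°) gauche 4.0; CN(240°)/Cl(180°) gauche 2.5 → 14.6 kJ/mol.
E (staggered): CH2Cl(0°)/Cl(300°) gauche 2.9; iPr(120°)/CHO(180°) gauche 4.7; CN(240°)/CHO(180°) gauche 2.4; CN(240°)/Cl(300°) gauche 2.5 → 12.5 kJ/mol.
C has the highest total (31.1 kJ/mol).

C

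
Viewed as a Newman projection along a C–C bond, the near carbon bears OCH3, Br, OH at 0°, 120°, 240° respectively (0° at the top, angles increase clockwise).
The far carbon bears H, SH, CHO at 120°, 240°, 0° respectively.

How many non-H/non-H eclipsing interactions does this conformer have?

2

Non-H eclipsing pairs: OCH3(0°)/CHO(0°); OH(240°)/SH(240°) — 2 interactions.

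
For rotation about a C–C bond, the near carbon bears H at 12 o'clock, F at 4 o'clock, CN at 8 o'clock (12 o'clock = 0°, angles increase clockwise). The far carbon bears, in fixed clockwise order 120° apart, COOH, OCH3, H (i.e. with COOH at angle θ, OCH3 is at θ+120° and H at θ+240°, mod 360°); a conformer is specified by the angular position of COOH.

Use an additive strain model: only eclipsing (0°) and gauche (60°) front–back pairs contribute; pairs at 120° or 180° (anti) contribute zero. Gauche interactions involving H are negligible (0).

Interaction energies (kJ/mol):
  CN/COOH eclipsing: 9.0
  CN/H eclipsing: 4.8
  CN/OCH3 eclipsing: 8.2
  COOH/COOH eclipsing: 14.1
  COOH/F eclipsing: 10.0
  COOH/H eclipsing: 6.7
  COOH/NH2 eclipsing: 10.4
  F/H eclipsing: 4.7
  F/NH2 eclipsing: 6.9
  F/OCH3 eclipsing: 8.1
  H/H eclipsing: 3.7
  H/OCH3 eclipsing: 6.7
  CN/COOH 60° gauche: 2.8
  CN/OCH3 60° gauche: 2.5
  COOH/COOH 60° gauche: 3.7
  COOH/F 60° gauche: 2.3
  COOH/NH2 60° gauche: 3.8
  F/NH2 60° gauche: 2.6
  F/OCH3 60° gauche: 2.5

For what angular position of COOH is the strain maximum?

COOH at 0° (eclipsed): H(0°)/COOH(0°) eclipsed 6.7; F(120°)/OCH3(120°) eclipsed 8.1; CN(240°)/H(240°) eclipsed 4.8 → 19.6 kJ/mol.
COOH at 60° (staggered): F(120°)/COOH(60°) gauche 2.3; F(120°)/OCH3(180°) gauche 2.5; CN(240°)/OCH3(180°) gauche 2.5 → 7.3 kJ/mol.
COOH at 120° (eclipsed): H(0°)/H(0°) eclipsed 3.7; F(120°)/COOH(120°) eclipsed 10.0; CN(240°)/OCH3(240°) eclipsed 8.2 → 21.9 kJ/mol.
COOH at 180° (staggered): F(120°)/COOH(180°) gauche 2.3; CN(240°)/COOH(180°) gauche 2.8; CN(240°)/OCH3(300°) gauche 2.5 → 7.6 kJ/mol.
COOH at 240° (eclipsed): H(0°)/OCH3(0°) eclipsed 6.7; F(120°)/H(120°) eclipsed 4.7; CN(240°)/COOH(240°) eclipsed 9.0 → 20.4 kJ/mol.
COOH at 300° (staggered): F(120°)/OCH3(60°) gauche 2.5; CN(240°)/COOH(300°) gauche 2.8 → 5.3 kJ/mol.
The maximum (21.9 kJ/mol) occurs with COOH at 120°.

120°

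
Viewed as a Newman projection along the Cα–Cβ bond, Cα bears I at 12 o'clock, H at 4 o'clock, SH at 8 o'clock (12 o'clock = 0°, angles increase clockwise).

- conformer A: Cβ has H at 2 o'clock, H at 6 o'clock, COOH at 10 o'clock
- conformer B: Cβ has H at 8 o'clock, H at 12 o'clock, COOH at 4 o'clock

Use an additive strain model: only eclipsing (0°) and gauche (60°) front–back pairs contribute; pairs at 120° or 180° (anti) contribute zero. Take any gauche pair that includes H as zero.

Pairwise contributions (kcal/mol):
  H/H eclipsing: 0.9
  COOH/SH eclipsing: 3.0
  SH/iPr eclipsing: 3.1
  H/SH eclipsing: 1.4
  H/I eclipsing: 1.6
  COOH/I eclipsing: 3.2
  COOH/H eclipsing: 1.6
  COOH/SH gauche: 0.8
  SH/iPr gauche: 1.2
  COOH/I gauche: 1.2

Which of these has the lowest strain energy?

A

A (staggered): I–COOH gauche, SH–COOH gauche; 1.2 + 0.8 = 2.0 kcal/mol.
B (eclipsed): I–H eclipsed, H–COOH eclipsed, SH–H eclipsed; 1.6 + 1.6 + 1.4 = 4.6 kcal/mol.
A has the lowest total (2.0 kcal/mol).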